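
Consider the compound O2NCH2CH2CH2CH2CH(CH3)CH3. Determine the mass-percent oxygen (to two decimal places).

Atom tally by fragment:
  O2NCH2 → C:1 H:2 N:1 O:2
  CH2 → C:1 H:2
  CH2 → C:1 H:2
  CH2 → C:1 H:2
  CH(CH3) → C:2 H:4
  CH3 → C:1 H:3
Element totals:
  C: 7
  H: 15
  N: 1
  O: 2
Molecular formula: C7H15NO2.
Molar mass = 145.202 g/mol.
Mass from O: 2 × 15.999 = 31.998 g/mol.
%O = 31.998 / 145.202 × 100 = 22.04%.

22.04%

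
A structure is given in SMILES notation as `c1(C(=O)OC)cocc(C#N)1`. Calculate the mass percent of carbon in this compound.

Atom tally by fragment:
  furan ring core → C:4 H:4 O:1
  (− 2 ring H displaced by substituents)
  + COOCH3 → C:2 H:3 O:2
  + CN → C:1 N:1
Element totals:
  C: 7
  H: 5
  N: 1
  O: 3
Molecular formula: C7H5NO3.
Molar mass = 151.121 g/mol.
Mass from C: 7 × 12.011 = 84.077 g/mol.
%C = 84.077 / 151.121 × 100 = 55.64%.

55.64%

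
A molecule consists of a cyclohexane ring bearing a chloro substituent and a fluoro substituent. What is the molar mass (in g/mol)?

Atom tally by fragment:
  cyclohexane ring core → C:6 H:12
  (− 2 ring H displaced by substituents)
  + Cl → Cl:1
  + F → F:1
Element totals:
  C: 6
  H: 10
  Cl: 1
  F: 1
Molecular formula: C6H10ClF.
  M = 6(12.011) + 10(1.008) + 35.45 + 18.998
    = 72.066 + 10.080 + 35.450 + 18.998 = 136.594

136.59 g/mol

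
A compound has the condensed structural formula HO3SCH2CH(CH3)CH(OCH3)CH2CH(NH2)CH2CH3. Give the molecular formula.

Atom tally by fragment:
  HO3SCH2 → C:1 H:3 S:1 O:3
  CH(CH3) → C:2 H:4
  CH(OCH3) → C:2 H:4 O:1
  CH2 → C:1 H:2
  CH(NH2) → C:1 H:3 N:1
  CH2 → C:1 H:2
  CH3 → C:1 H:3
Element totals:
  C: 9
  H: 21
  N: 1
  O: 4
  S: 1

C9H21NO4S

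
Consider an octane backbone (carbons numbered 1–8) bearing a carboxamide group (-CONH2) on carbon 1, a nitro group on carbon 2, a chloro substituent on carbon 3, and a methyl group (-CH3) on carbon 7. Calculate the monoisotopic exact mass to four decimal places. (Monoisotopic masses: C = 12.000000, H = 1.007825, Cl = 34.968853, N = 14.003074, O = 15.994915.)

250.1084

Atom tally by fragment:
  H2NOCCH2 → C:2 H:4 O:1 N:1
  CH(NO2) → C:1 H:1 N:1 O:2
  CH(Cl) → C:1 H:1 Cl:1
  CH2 → C:1 H:2
  CH2 → C:1 H:2
  CH2 → C:1 H:2
  CH(CH3) → C:2 H:4
  CH3 → C:1 H:3
Element totals:
  C: 10
  H: 19
  Cl: 1
  N: 2
  O: 3
Molecular formula: C10H19ClN2O3.
  M = 10(12.0) + 19(1.007825) + 34.968853 + 2(14.003074) + 3(15.994915)
    = 120.000000 + 19.148675 + 34.968853 + 28.006148 + 47.984745 = 250.108421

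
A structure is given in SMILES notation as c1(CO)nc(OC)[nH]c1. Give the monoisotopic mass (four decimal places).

128.0586

Atom tally by fragment:
  imidazole ring core → C:3 H:4 N:2
  (− 2 ring H displaced by substituents)
  + CH2OH → C:1 H:3 O:1
  + OCH3 → C:1 H:3 O:1
Element totals:
  C: 5
  H: 8
  N: 2
  O: 2
Molecular formula: C5H8N2O2.
  M = 5(12.0) + 8(1.007825) + 2(14.003074) + 2(15.994915)
    = 60.000000 + 8.062600 + 28.006148 + 31.989830 = 128.058578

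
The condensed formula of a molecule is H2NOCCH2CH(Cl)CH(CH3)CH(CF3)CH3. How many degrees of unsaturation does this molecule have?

Element totals:
  C: 8
  H: 13
  Cl: 1
  F: 3
  N: 1
  O: 1
Molecular formula: C8H13ClF3NO.
DoU = (2C + 2 + N − H − X) / 2 = (2·8 + 2 + 1 − 13 − 4) / 2 = 1.

1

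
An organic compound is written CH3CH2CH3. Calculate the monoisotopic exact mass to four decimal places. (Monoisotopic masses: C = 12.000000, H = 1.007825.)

44.0626

Element totals:
  C: 3
  H: 8
Molecular formula: C3H8.
  M = 3(12.0) + 8(1.007825)
    = 36.000000 + 8.062600 = 44.062600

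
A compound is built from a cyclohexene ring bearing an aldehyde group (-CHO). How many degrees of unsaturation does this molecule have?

3

Atom tally by fragment:
  cyclohexene ring core → C:6 H:10
  (− 1 ring H displaced by substituents)
  + CHO → C:1 H:1 O:1
Element totals:
  C: 7
  H: 10
  O: 1
Molecular formula: C7H10O.
DoU = (2C + 2 + N − H − X) / 2 = (2·7 + 2 + 0 − 10 − 0) / 2 = 3.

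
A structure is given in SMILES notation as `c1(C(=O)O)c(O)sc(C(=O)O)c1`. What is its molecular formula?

Atom tally by fragment:
  thiophene ring core → C:4 H:4 S:1
  (− 3 ring H displaced by substituents)
  + COOH → C:1 H:1 O:2
  + OH → O:1 H:1
  + COOH → C:1 H:1 O:2
Element totals:
  C: 6
  H: 4
  O: 5
  S: 1

C6H4O5S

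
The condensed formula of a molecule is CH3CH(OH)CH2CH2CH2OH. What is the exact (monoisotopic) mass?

Element totals:
  C: 5
  H: 12
  O: 2
Molecular formula: C5H12O2.
  M = 5(12.0) + 12(1.007825) + 2(15.994915)
    = 60.000000 + 12.093900 + 31.989830 = 104.083730

104.0837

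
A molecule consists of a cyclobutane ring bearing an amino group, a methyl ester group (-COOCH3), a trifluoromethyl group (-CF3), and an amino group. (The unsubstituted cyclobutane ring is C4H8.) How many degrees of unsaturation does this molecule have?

2

Atom tally by fragment:
  cyclobutane ring core → C:4 H:8
  (− 4 ring H displaced by substituents)
  + NH2 → N:1 H:2
  + COOCH3 → C:2 H:3 O:2
  + CF3 → C:1 F:3
  + NH2 → N:1 H:2
Element totals:
  C: 7
  H: 11
  F: 3
  N: 2
  O: 2
Molecular formula: C7H11F3N2O2.
DoU = (2C + 2 + N − H − X) / 2 = (2·7 + 2 + 2 − 11 − 3) / 2 = 2.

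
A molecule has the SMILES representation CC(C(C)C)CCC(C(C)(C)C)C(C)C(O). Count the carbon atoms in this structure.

15

Atom tally by fragment:
  CH3 → C:1 H:3
  CH(CH(CH3)2) → C:4 H:8
  CH2 → C:1 H:2
  CH2 → C:1 H:2
  CH(C(CH3)3) → C:5 H:10
  CH(CH3) → C:2 H:4
  CH2OH → C:1 H:3 O:1
Element totals:
  C: 15
  H: 32
  O: 1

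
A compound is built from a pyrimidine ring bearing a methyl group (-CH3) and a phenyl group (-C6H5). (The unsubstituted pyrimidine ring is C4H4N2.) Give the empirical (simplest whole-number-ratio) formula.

Atom tally by fragment:
  pyrimidine ring core → C:4 H:4 N:2
  (− 2 ring H displaced by substituents)
  + CH3 → C:1 H:3
  + C6H5 → C:6 H:5
Element totals:
  C: 11
  H: 10
  N: 2
Molecular formula: C11H10N2.
gcd of subscripts (11, 10, 2) = 1, so the empirical formula equals the molecular formula.

C11H10N2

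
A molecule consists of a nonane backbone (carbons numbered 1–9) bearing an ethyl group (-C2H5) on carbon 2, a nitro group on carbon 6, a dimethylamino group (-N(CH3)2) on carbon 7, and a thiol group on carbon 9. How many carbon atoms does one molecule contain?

Atom tally by fragment:
  CH3 → C:1 H:3
  CH(C2H5) → C:3 H:6
  CH2 → C:1 H:2
  CH2 → C:1 H:2
  CH2 → C:1 H:2
  CH(NO2) → C:1 H:1 N:1 O:2
  CH(N(CH3)2) → C:3 H:7 N:1
  CH2 → C:1 H:2
  CH2SH → C:1 H:3 S:1
Element totals:
  C: 13
  H: 28
  N: 2
  O: 2
  S: 1

13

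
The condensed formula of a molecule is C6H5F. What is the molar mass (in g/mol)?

96.10 g/mol

Atom tally by fragment:
  benzene ring core → C:6 H:6
  (− 1 ring H displaced by substituents)
  + F → F:1
Element totals:
  C: 6
  H: 5
  F: 1
Molecular formula: C6H5F.
  M = 6(12.011) + 5(1.008) + 18.998
    = 72.066 + 5.040 + 18.998 = 96.104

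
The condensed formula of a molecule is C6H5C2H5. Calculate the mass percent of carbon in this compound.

Atom tally by fragment:
  benzene ring core → C:6 H:6
  (− 1 ring H displaced by substituents)
  + C2H5 → C:2 H:5
Element totals:
  C: 8
  H: 10
Molecular formula: C8H10.
Molar mass = 106.168 g/mol.
Mass from C: 8 × 12.011 = 96.088 g/mol.
%C = 96.088 / 106.168 × 100 = 90.51%.

90.51%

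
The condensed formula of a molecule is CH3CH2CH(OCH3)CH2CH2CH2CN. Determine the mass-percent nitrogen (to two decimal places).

Atom tally by fragment:
  CH3 → C:1 H:3
  CH2 → C:1 H:2
  CH(OCH3) → C:2 H:4 O:1
  CH2 → C:1 H:2
  CH2 → C:1 H:2
  CH2CN → C:2 H:2 N:1
Element totals:
  C: 8
  H: 15
  N: 1
  O: 1
Molecular formula: C8H15NO.
Molar mass = 141.214 g/mol.
Mass from N: 1 × 14.007 = 14.007 g/mol.
%N = 14.007 / 141.214 × 100 = 9.92%.

9.92%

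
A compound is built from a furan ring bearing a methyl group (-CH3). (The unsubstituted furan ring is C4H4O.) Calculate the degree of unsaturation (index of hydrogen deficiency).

Atom tally by fragment:
  furan ring core → C:4 H:4 O:1
  (− 1 ring H displaced by substituents)
  + CH3 → C:1 H:3
Element totals:
  C: 5
  H: 6
  O: 1
Molecular formula: C5H6O.
DoU = (2C + 2 + N − H − X) / 2 = (2·5 + 2 + 0 − 6 − 0) / 2 = 3.

3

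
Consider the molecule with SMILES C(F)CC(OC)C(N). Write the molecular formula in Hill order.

C5H12FNO

Atom tally by fragment:
  FCH2 → C:1 H:2 F:1
  CH2 → C:1 H:2
  CH(OCH3) → C:2 H:4 O:1
  CH2NH2 → C:1 H:4 N:1
Element totals:
  C: 5
  H: 12
  F: 1
  N: 1
  O: 1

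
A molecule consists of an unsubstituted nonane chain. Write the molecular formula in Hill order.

Atom tally by fragment:
  CH3 → C:1 H:3
  CH2 → C:1 H:2
  CH2 → C:1 H:2
  CH2 → C:1 H:2
  CH2 → C:1 H:2
  CH2 → C:1 H:2
  CH2 → C:1 H:2
  CH2 → C:1 H:2
  CH3 → C:1 H:3
Element totals:
  C: 9
  H: 20

C9H20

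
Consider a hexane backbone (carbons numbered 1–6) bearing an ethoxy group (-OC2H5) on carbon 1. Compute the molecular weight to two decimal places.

130.23 g/mol

Atom tally by fragment:
  C2H5OCH2 → C:3 H:7 O:1
  CH2 → C:1 H:2
  CH2 → C:1 H:2
  CH2 → C:1 H:2
  CH2 → C:1 H:2
  CH3 → C:1 H:3
Element totals:
  C: 8
  H: 18
  O: 1
Molecular formula: C8H18O.
  M = 8(12.011) + 18(1.008) + 15.999
    = 96.088 + 18.144 + 15.999 = 130.231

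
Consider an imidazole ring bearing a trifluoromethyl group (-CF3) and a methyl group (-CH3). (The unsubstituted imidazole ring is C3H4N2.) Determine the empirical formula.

Atom tally by fragment:
  imidazole ring core → C:3 H:4 N:2
  (− 2 ring H displaced by substituents)
  + CF3 → C:1 F:3
  + CH3 → C:1 H:3
Element totals:
  C: 5
  H: 5
  F: 3
  N: 2
Molecular formula: C5H5F3N2.
gcd of subscripts (5, 3, 5, 2) = 1, so the empirical formula equals the molecular formula.

C5H5F3N2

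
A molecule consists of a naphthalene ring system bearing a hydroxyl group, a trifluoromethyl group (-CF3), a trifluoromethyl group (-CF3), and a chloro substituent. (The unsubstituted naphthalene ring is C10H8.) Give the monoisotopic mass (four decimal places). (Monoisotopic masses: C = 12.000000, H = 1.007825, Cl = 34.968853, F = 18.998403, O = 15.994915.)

Atom tally by fragment:
  naphthalene ring system core → C:10 H:8
  (− 4 ring H displaced by substituents)
  + OH → O:1 H:1
  + CF3 → C:1 F:3
  + CF3 → C:1 F:3
  + Cl → Cl:1
Element totals:
  C: 12
  H: 5
  Cl: 1
  F: 6
  O: 1
Molecular formula: C12H5ClF6O.
  M = 12(12.0) + 5(1.007825) + 34.968853 + 6(18.998403) + 15.994915
    = 144.000000 + 5.039125 + 34.968853 + 113.990418 + 15.994915 = 313.993311

313.9933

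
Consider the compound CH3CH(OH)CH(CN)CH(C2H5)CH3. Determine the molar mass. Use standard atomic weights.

Atom tally by fragment:
  CH3 → C:1 H:3
  CH(OH) → C:1 H:2 O:1
  CH(CN) → C:2 H:1 N:1
  CH(C2H5) → C:3 H:6
  CH3 → C:1 H:3
Element totals:
  C: 8
  H: 15
  N: 1
  O: 1
Molecular formula: C8H15NO.
  M = 8(12.011) + 15(1.008) + 14.007 + 15.999
    = 96.088 + 15.120 + 14.007 + 15.999 = 141.214

141.21 g/mol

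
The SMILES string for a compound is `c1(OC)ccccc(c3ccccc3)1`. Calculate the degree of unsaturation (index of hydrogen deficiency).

Atom tally by fragment:
  benzene ring core → C:6 H:6
  (− 2 ring H displaced by substituents)
  + OCH3 → C:1 H:3 O:1
  + C6H5 → C:6 H:5
Element totals:
  C: 13
  H: 12
  O: 1
Molecular formula: C13H12O.
DoU = (2C + 2 + N − H − X) / 2 = (2·13 + 2 + 0 − 12 − 0) / 2 = 8.

8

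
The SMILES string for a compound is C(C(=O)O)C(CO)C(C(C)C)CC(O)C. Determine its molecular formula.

C11H22O4

Atom tally by fragment:
  HOOCCH2 → C:2 H:3 O:2
  CH(CH2OH) → C:2 H:4 O:1
  CH(CH(CH3)2) → C:4 H:8
  CH2 → C:1 H:2
  CH(OH) → C:1 H:2 O:1
  CH3 → C:1 H:3
Element totals:
  C: 11
  H: 22
  O: 4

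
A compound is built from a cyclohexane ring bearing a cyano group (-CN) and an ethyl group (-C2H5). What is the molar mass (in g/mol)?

137.23 g/mol

Atom tally by fragment:
  cyclohexane ring core → C:6 H:12
  (− 2 ring H displaced by substituents)
  + CN → C:1 N:1
  + C2H5 → C:2 H:5
Element totals:
  C: 9
  H: 15
  N: 1
Molecular formula: C9H15N.
  M = 9(12.011) + 15(1.008) + 14.007
    = 108.099 + 15.120 + 14.007 = 137.226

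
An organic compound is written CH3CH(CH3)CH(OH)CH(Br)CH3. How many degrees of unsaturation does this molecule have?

0

Atom tally by fragment:
  CH3 → C:1 H:3
  CH(CH3) → C:2 H:4
  CH(OH) → C:1 H:2 O:1
  CH(Br) → C:1 H:1 Br:1
  CH3 → C:1 H:3
Element totals:
  C: 6
  H: 13
  Br: 1
  O: 1
Molecular formula: C6H13BrO.
DoU = (2C + 2 + N − H − X) / 2 = (2·6 + 2 + 0 − 13 − 1) / 2 = 0.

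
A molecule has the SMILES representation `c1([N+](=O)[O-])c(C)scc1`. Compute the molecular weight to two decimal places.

143.16 g/mol

Atom tally by fragment:
  thiophene ring core → C:4 H:4 S:1
  (− 2 ring H displaced by substituents)
  + NO2 → N:1 O:2
  + CH3 → C:1 H:3
Element totals:
  C: 5
  H: 5
  N: 1
  O: 2
  S: 1
Molecular formula: C5H5NO2S.
  M = 5(12.011) + 5(1.008) + 14.007 + 2(15.999) + 32.06
    = 60.055 + 5.040 + 14.007 + 31.998 + 32.060 = 143.160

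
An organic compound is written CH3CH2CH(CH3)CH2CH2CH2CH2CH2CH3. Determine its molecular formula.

Element totals:
  C: 10
  H: 22

C10H22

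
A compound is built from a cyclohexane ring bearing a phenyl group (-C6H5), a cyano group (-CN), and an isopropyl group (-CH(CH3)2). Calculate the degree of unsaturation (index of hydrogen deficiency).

Atom tally by fragment:
  cyclohexane ring core → C:6 H:12
  (− 3 ring H displaced by substituents)
  + C6H5 → C:6 H:5
  + CN → C:1 N:1
  + CH(CH3)2 → C:3 H:7
Element totals:
  C: 16
  H: 21
  N: 1
Molecular formula: C16H21N.
DoU = (2C + 2 + N − H − X) / 2 = (2·16 + 2 + 1 − 21 − 0) / 2 = 7.

7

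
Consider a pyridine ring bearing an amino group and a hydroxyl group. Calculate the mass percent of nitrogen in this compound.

Atom tally by fragment:
  pyridine ring core → C:5 H:5 N:1
  (− 2 ring H displaced by substituents)
  + NH2 → N:1 H:2
  + OH → O:1 H:1
Element totals:
  C: 5
  H: 6
  N: 2
  O: 1
Molecular formula: C5H6N2O.
Molar mass = 110.116 g/mol.
Mass from N: 2 × 14.007 = 28.014 g/mol.
%N = 28.014 / 110.116 × 100 = 25.44%.

25.44%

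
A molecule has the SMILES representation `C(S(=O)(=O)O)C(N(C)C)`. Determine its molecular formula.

Atom tally by fragment:
  HO3SCH2 → C:1 H:3 S:1 O:3
  CH2N(CH3)2 → C:3 H:8 N:1
Element totals:
  C: 4
  H: 11
  N: 1
  O: 3
  S: 1

C4H11NO3S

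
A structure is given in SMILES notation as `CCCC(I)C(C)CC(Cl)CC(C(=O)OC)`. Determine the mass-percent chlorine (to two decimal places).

9.83%

Atom tally by fragment:
  CH3 → C:1 H:3
  CH2 → C:1 H:2
  CH2 → C:1 H:2
  CH(I) → C:1 H:1 I:1
  CH(CH3) → C:2 H:4
  CH2 → C:1 H:2
  CH(Cl) → C:1 H:1 Cl:1
  CH2 → C:1 H:2
  CH2COOCH3 → C:3 H:5 O:2
Element totals:
  C: 12
  H: 22
  Cl: 1
  I: 1
  O: 2
Molecular formula: C12H22ClIO2.
Molar mass = 360.660 g/mol.
Mass from Cl: 1 × 35.45 = 35.450 g/mol.
%Cl = 35.450 / 360.660 × 100 = 9.83%.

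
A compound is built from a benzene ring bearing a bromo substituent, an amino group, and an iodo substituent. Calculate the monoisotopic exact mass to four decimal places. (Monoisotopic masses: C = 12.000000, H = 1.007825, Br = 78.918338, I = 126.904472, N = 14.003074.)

Atom tally by fragment:
  benzene ring core → C:6 H:6
  (− 3 ring H displaced by substituents)
  + Br → Br:1
  + NH2 → N:1 H:2
  + I → I:1
Element totals:
  C: 6
  H: 5
  Br: 1
  I: 1
  N: 1
Molecular formula: C6H5BrIN.
  M = 6(12.0) + 5(1.007825) + 78.918338 + 126.904472 + 14.003074
    = 72.000000 + 5.039125 + 78.918338 + 126.904472 + 14.003074 = 296.865009

296.8650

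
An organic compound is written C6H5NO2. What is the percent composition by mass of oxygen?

25.99%

Atom tally by fragment:
  benzene ring core → C:6 H:6
  (− 1 ring H displaced by substituents)
  + NO2 → N:1 O:2
Element totals:
  C: 6
  H: 5
  N: 1
  O: 2
Molecular formula: C6H5NO2.
Molar mass = 123.111 g/mol.
Mass from O: 2 × 15.999 = 31.998 g/mol.
%O = 31.998 / 123.111 × 100 = 25.99%.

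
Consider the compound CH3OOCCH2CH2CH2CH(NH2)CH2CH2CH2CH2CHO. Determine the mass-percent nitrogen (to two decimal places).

6.51%

Element totals:
  C: 11
  H: 21
  N: 1
  O: 3
Molecular formula: C11H21NO3.
Molar mass = 215.293 g/mol.
Mass from N: 1 × 14.007 = 14.007 g/mol.
%N = 14.007 / 215.293 × 100 = 6.51%.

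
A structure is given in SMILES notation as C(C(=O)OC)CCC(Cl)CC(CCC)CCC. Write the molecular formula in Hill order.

Atom tally by fragment:
  CH3OOCCH2 → C:3 H:5 O:2
  CH2 → C:1 H:2
  CH2 → C:1 H:2
  CH(Cl) → C:1 H:1 Cl:1
  CH2 → C:1 H:2
  CH(CH2CH2CH3) → C:4 H:8
  CH2 → C:1 H:2
  CH2 → C:1 H:2
  CH3 → C:1 H:3
Element totals:
  C: 14
  H: 27
  Cl: 1
  O: 2

C14H27ClO2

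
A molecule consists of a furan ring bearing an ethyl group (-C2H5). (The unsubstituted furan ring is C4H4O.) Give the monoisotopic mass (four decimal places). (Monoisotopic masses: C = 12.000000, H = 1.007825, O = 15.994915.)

Atom tally by fragment:
  furan ring core → C:4 H:4 O:1
  (− 1 ring H displaced by substituents)
  + C2H5 → C:2 H:5
Element totals:
  C: 6
  H: 8
  O: 1
Molecular formula: C6H8O.
  M = 6(12.0) + 8(1.007825) + 15.994915
    = 72.000000 + 8.062600 + 15.994915 = 96.057515

96.0575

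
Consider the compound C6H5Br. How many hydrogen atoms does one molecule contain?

5

Atom tally by fragment:
  benzene ring core → C:6 H:6
  (− 1 ring H displaced by substituents)
  + Br → Br:1
Element totals:
  C: 6
  H: 5
  Br: 1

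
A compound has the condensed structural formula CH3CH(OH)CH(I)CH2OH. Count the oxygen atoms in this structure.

2

Element totals:
  C: 4
  H: 9
  I: 1
  O: 2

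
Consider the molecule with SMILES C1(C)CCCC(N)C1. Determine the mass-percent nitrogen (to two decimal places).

Atom tally by fragment:
  cyclohexane ring core → C:6 H:12
  (− 2 ring H displaced by substituents)
  + CH3 → C:1 H:3
  + NH2 → N:1 H:2
Element totals:
  C: 7
  H: 15
  N: 1
Molecular formula: C7H15N.
Molar mass = 113.204 g/mol.
Mass from N: 1 × 14.007 = 14.007 g/mol.
%N = 14.007 / 113.204 × 100 = 12.37%.

12.37%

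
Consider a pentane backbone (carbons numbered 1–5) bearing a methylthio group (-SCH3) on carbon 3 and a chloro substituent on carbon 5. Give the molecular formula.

Atom tally by fragment:
  CH3 → C:1 H:3
  CH2 → C:1 H:2
  CH(SCH3) → C:2 H:4 S:1
  CH2 → C:1 H:2
  CH2Cl → C:1 H:2 Cl:1
Element totals:
  C: 6
  H: 13
  Cl: 1
  S: 1

C6H13ClS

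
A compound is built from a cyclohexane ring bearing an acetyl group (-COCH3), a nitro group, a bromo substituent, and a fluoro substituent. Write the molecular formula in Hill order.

C8H11BrFNO3

Atom tally by fragment:
  cyclohexane ring core → C:6 H:12
  (− 4 ring H displaced by substituents)
  + COCH3 → C:2 H:3 O:1
  + NO2 → N:1 O:2
  + Br → Br:1
  + F → F:1
Element totals:
  C: 8
  H: 11
  Br: 1
  F: 1
  N: 1
  O: 3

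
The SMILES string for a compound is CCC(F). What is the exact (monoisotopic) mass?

62.0532

Atom tally by fragment:
  CH3 → C:1 H:3
  CH2 → C:1 H:2
  CH2F → C:1 H:2 F:1
Element totals:
  C: 3
  H: 7
  F: 1
Molecular formula: C3H7F.
  M = 3(12.0) + 7(1.007825) + 18.998403
    = 36.000000 + 7.054775 + 18.998403 = 62.053178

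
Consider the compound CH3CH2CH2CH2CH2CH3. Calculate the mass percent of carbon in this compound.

83.62%

Atom tally by fragment:
  CH3 → C:1 H:3
  CH2 → C:1 H:2
  CH2 → C:1 H:2
  CH2 → C:1 H:2
  CH2 → C:1 H:2
  CH3 → C:1 H:3
Element totals:
  C: 6
  H: 14
Molecular formula: C6H14.
Molar mass = 86.178 g/mol.
Mass from C: 6 × 12.011 = 72.066 g/mol.
%C = 72.066 / 86.178 × 100 = 83.62%.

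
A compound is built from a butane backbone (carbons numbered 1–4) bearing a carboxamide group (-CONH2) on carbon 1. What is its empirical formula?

Atom tally by fragment:
  H2NOCCH2 → C:2 H:4 O:1 N:1
  CH2 → C:1 H:2
  CH2 → C:1 H:2
  CH3 → C:1 H:3
Element totals:
  C: 5
  H: 11
  N: 1
  O: 1
Molecular formula: C5H11NO.
gcd of subscripts (5, 11, 1, 1) = 1, so the empirical formula equals the molecular formula.

C5H11NO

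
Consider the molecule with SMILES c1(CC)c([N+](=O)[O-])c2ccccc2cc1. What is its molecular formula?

Atom tally by fragment:
  naphthalene ring system core → C:10 H:8
  (− 2 ring H displaced by substituents)
  + C2H5 → C:2 H:5
  + NO2 → N:1 O:2
Element totals:
  C: 12
  H: 11
  N: 1
  O: 2

C12H11NO2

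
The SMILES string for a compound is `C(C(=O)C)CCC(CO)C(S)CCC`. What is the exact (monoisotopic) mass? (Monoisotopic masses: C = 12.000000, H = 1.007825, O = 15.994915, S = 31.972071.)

Atom tally by fragment:
  CH3COCH2 → C:3 H:5 O:1
  CH2 → C:1 H:2
  CH2 → C:1 H:2
  CH(CH2OH) → C:2 H:4 O:1
  CH(SH) → C:1 H:2 S:1
  CH2 → C:1 H:2
  CH2 → C:1 H:2
  CH3 → C:1 H:3
Element totals:
  C: 11
  H: 22
  O: 2
  S: 1
Molecular formula: C11H22O2S.
  M = 11(12.0) + 22(1.007825) + 2(15.994915) + 31.972071
    = 132.000000 + 22.172150 + 31.989830 + 31.972071 = 218.134051

218.1341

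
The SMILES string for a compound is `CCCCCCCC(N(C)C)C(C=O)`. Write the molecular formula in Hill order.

C12H25NO

Atom tally by fragment:
  CH3 → C:1 H:3
  CH2 → C:1 H:2
  CH2 → C:1 H:2
  CH2 → C:1 H:2
  CH2 → C:1 H:2
  CH2 → C:1 H:2
  CH2 → C:1 H:2
  CH(N(CH3)2) → C:3 H:7 N:1
  CH2CHO → C:2 H:3 O:1
Element totals:
  C: 12
  H: 25
  N: 1
  O: 1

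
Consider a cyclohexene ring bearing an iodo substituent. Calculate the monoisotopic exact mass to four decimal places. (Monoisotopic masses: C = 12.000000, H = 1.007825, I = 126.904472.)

207.9749

Atom tally by fragment:
  cyclohexene ring core → C:6 H:10
  (− 1 ring H displaced by substituents)
  + I → I:1
Element totals:
  C: 6
  H: 9
  I: 1
Molecular formula: C6H9I.
  M = 6(12.0) + 9(1.007825) + 126.904472
    = 72.000000 + 9.070425 + 126.904472 = 207.974897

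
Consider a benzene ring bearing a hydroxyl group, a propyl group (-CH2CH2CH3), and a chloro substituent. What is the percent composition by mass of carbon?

63.35%

Atom tally by fragment:
  benzene ring core → C:6 H:6
  (− 3 ring H displaced by substituents)
  + OH → O:1 H:1
  + CH2CH2CH3 → C:3 H:7
  + Cl → Cl:1
Element totals:
  C: 9
  H: 11
  Cl: 1
  O: 1
Molecular formula: C9H11ClO.
Molar mass = 170.636 g/mol.
Mass from C: 9 × 12.011 = 108.099 g/mol.
%C = 108.099 / 170.636 × 100 = 63.35%.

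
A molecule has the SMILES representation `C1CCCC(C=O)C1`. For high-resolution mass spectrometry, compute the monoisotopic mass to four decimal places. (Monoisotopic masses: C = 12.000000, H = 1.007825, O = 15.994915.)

Atom tally by fragment:
  cyclohexane ring core → C:6 H:12
  (− 1 ring H displaced by substituents)
  + CHO → C:1 H:1 O:1
Element totals:
  C: 7
  H: 12
  O: 1
Molecular formula: C7H12O.
  M = 7(12.0) + 12(1.007825) + 15.994915
    = 84.000000 + 12.093900 + 15.994915 = 112.088815

112.0888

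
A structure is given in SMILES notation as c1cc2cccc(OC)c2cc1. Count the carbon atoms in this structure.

11

Atom tally by fragment:
  naphthalene ring system core → C:10 H:8
  (− 1 ring H displaced by substituents)
  + OCH3 → C:1 H:3 O:1
Element totals:
  C: 11
  H: 10
  O: 1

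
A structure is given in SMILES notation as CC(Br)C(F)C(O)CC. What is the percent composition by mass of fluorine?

9.54%

Atom tally by fragment:
  CH3 → C:1 H:3
  CH(Br) → C:1 H:1 Br:1
  CH(F) → C:1 H:1 F:1
  CH(OH) → C:1 H:2 O:1
  CH2 → C:1 H:2
  CH3 → C:1 H:3
Element totals:
  C: 6
  H: 12
  Br: 1
  F: 1
  O: 1
Molecular formula: C6H12BrFO.
Molar mass = 199.063 g/mol.
Mass from F: 1 × 18.998 = 18.998 g/mol.
%F = 18.998 / 199.063 × 100 = 9.54%.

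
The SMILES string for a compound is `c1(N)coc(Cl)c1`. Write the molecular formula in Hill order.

Atom tally by fragment:
  furan ring core → C:4 H:4 O:1
  (− 2 ring H displaced by substituents)
  + NH2 → N:1 H:2
  + Cl → Cl:1
Element totals:
  C: 4
  H: 4
  Cl: 1
  N: 1
  O: 1

C4H4ClNO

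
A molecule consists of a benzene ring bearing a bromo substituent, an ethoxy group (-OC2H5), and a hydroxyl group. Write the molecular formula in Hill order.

Atom tally by fragment:
  benzene ring core → C:6 H:6
  (− 3 ring H displaced by substituents)
  + Br → Br:1
  + OC2H5 → C:2 H:5 O:1
  + OH → O:1 H:1
Element totals:
  C: 8
  H: 9
  Br: 1
  O: 2

C8H9BrO2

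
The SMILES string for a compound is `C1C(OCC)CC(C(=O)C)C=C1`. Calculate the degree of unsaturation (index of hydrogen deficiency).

3

Atom tally by fragment:
  cyclohexene ring core → C:6 H:10
  (− 2 ring H displaced by substituents)
  + OC2H5 → C:2 H:5 O:1
  + COCH3 → C:2 H:3 O:1
Element totals:
  C: 10
  H: 16
  O: 2
Molecular formula: C10H16O2.
DoU = (2C + 2 + N − H − X) / 2 = (2·10 + 2 + 0 − 16 − 0) / 2 = 3.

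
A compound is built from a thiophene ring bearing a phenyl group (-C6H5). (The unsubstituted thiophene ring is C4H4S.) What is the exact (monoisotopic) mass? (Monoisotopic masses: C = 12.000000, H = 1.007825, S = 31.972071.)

Atom tally by fragment:
  thiophene ring core → C:4 H:4 S:1
  (− 1 ring H displaced by substituents)
  + C6H5 → C:6 H:5
Element totals:
  C: 10
  H: 8
  S: 1
Molecular formula: C10H8S.
  M = 10(12.0) + 8(1.007825) + 31.972071
    = 120.000000 + 8.062600 + 31.972071 = 160.034671

160.0347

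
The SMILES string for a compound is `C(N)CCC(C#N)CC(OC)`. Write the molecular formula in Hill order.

C8H16N2O

Atom tally by fragment:
  H2NCH2 → C:1 H:4 N:1
  CH2 → C:1 H:2
  CH2 → C:1 H:2
  CH(CN) → C:2 H:1 N:1
  CH2 → C:1 H:2
  CH2OCH3 → C:2 H:5 O:1
Element totals:
  C: 8
  H: 16
  N: 2
  O: 1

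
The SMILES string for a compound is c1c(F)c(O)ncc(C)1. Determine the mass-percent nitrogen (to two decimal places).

Atom tally by fragment:
  pyridine ring core → C:5 H:5 N:1
  (− 3 ring H displaced by substituents)
  + F → F:1
  + OH → O:1 H:1
  + CH3 → C:1 H:3
Element totals:
  C: 6
  H: 6
  F: 1
  N: 1
  O: 1
Molecular formula: C6H6FNO.
Molar mass = 127.118 g/mol.
Mass from N: 1 × 14.007 = 14.007 g/mol.
%N = 14.007 / 127.118 × 100 = 11.02%.

11.02%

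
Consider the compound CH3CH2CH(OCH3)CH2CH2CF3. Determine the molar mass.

Atom tally by fragment:
  CH3 → C:1 H:3
  CH2 → C:1 H:2
  CH(OCH3) → C:2 H:4 O:1
  CH2 → C:1 H:2
  CH2CF3 → C:2 H:2 F:3
Element totals:
  C: 7
  H: 13
  F: 3
  O: 1
Molecular formula: C7H13F3O.
  M = 7(12.011) + 13(1.008) + 3(18.998) + 15.999
    = 84.077 + 13.104 + 56.994 + 15.999 = 170.174

170.17 g/mol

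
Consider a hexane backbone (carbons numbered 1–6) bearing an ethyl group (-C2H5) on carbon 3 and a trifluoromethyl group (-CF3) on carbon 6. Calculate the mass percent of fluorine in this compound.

Atom tally by fragment:
  CH3 → C:1 H:3
  CH2 → C:1 H:2
  CH(C2H5) → C:3 H:6
  CH2 → C:1 H:2
  CH2 → C:1 H:2
  CH2CF3 → C:2 H:2 F:3
Element totals:
  C: 9
  H: 17
  F: 3
Molecular formula: C9H17F3.
Molar mass = 182.229 g/mol.
Mass from F: 3 × 18.998 = 56.994 g/mol.
%F = 56.994 / 182.229 × 100 = 31.28%.

31.28%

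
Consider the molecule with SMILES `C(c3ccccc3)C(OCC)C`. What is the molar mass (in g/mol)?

164.25 g/mol

Atom tally by fragment:
  C6H5CH2 → C:7 H:7
  CH(OC2H5) → C:3 H:6 O:1
  CH3 → C:1 H:3
Element totals:
  C: 11
  H: 16
  O: 1
Molecular formula: C11H16O.
  M = 11(12.011) + 16(1.008) + 15.999
    = 132.121 + 16.128 + 15.999 = 164.248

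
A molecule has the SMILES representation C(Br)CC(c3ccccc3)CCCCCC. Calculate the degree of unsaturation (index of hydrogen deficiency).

Atom tally by fragment:
  BrCH2 → C:1 H:2 Br:1
  CH2 → C:1 H:2
  CH(C6H5) → C:7 H:6
  CH2 → C:1 H:2
  CH2 → C:1 H:2
  CH2 → C:1 H:2
  CH2 → C:1 H:2
  CH2 → C:1 H:2
  CH3 → C:1 H:3
Element totals:
  C: 15
  H: 23
  Br: 1
Molecular formula: C15H23Br.
DoU = (2C + 2 + N − H − X) / 2 = (2·15 + 2 + 0 − 23 − 1) / 2 = 4.

4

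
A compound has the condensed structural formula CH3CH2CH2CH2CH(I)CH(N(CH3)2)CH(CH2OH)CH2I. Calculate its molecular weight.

439.12 g/mol

Element totals:
  C: 11
  H: 23
  I: 2
  N: 1
  O: 1
Molecular formula: C11H23I2NO.
  M = 11(12.011) + 23(1.008) + 2(126.904) + 14.007 + 15.999
    = 132.121 + 23.184 + 253.808 + 14.007 + 15.999 = 439.119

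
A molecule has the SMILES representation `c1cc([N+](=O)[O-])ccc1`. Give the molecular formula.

C6H5NO2

Atom tally by fragment:
  benzene ring core → C:6 H:6
  (− 1 ring H displaced by substituents)
  + NO2 → N:1 O:2
Element totals:
  C: 6
  H: 5
  N: 1
  O: 2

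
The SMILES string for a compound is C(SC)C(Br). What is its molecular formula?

C3H7BrS

Atom tally by fragment:
  CH3SCH2 → C:2 H:5 S:1
  CH2Br → C:1 H:2 Br:1
Element totals:
  C: 3
  H: 7
  Br: 1
  S: 1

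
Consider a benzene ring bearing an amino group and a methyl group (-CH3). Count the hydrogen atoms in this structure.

Atom tally by fragment:
  benzene ring core → C:6 H:6
  (− 2 ring H displaced by substituents)
  + NH2 → N:1 H:2
  + CH3 → C:1 H:3
Element totals:
  C: 7
  H: 9
  N: 1

9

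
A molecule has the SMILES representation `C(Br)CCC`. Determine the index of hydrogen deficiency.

Atom tally by fragment:
  BrCH2 → C:1 H:2 Br:1
  CH2 → C:1 H:2
  CH2 → C:1 H:2
  CH3 → C:1 H:3
Element totals:
  C: 4
  H: 9
  Br: 1
Molecular formula: C4H9Br.
DoU = (2C + 2 + N − H − X) / 2 = (2·4 + 2 + 0 − 9 − 1) / 2 = 0.

0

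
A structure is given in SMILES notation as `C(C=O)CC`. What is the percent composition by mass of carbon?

Atom tally by fragment:
  OHCCH2 → C:2 H:3 O:1
  CH2 → C:1 H:2
  CH3 → C:1 H:3
Element totals:
  C: 4
  H: 8
  O: 1
Molecular formula: C4H8O.
Molar mass = 72.107 g/mol.
Mass from C: 4 × 12.011 = 48.044 g/mol.
%C = 48.044 / 72.107 × 100 = 66.63%.

66.63%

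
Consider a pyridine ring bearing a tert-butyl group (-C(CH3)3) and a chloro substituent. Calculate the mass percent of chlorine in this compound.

Atom tally by fragment:
  pyridine ring core → C:5 H:5 N:1
  (− 2 ring H displaced by substituents)
  + C(CH3)3 → C:4 H:9
  + Cl → Cl:1
Element totals:
  C: 9
  H: 12
  Cl: 1
  N: 1
Molecular formula: C9H12ClN.
Molar mass = 169.652 g/mol.
Mass from Cl: 1 × 35.45 = 35.450 g/mol.
%Cl = 35.450 / 169.652 × 100 = 20.90%.

20.90%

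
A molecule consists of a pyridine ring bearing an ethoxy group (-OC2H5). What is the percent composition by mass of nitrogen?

11.37%

Atom tally by fragment:
  pyridine ring core → C:5 H:5 N:1
  (− 1 ring H displaced by substituents)
  + OC2H5 → C:2 H:5 O:1
Element totals:
  C: 7
  H: 9
  N: 1
  O: 1
Molecular formula: C7H9NO.
Molar mass = 123.155 g/mol.
Mass from N: 1 × 14.007 = 14.007 g/mol.
%N = 14.007 / 123.155 × 100 = 11.37%.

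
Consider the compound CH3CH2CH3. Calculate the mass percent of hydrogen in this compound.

18.29%

Atom tally by fragment:
  CH3 → C:1 H:3
  CH2 → C:1 H:2
  CH3 → C:1 H:3
Element totals:
  C: 3
  H: 8
Molecular formula: C3H8.
Molar mass = 44.097 g/mol.
Mass from H: 8 × 1.008 = 8.064 g/mol.
%H = 8.064 / 44.097 × 100 = 18.29%.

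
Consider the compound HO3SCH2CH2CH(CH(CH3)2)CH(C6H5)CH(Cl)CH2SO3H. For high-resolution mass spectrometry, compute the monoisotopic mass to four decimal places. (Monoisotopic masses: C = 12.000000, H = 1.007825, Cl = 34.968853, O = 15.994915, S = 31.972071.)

Atom tally by fragment:
  HO3SCH2 → C:1 H:3 S:1 O:3
  CH2 → C:1 H:2
  CH(CH(CH3)2) → C:4 H:8
  CH(C6H5) → C:7 H:6
  CH(Cl) → C:1 H:1 Cl:1
  CH2SO3H → C:1 H:3 S:1 O:3
Element totals:
  C: 15
  H: 23
  Cl: 1
  O: 6
  S: 2
Molecular formula: C15H23ClO6S2.
  M = 15(12.0) + 23(1.007825) + 34.968853 + 6(15.994915) + 2(31.972071)
    = 180.000000 + 23.179975 + 34.968853 + 95.969490 + 63.944142 = 398.062460

398.0625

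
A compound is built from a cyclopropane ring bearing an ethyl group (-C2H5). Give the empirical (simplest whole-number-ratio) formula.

CH2

Atom tally by fragment:
  cyclopropane ring core → C:3 H:6
  (− 1 ring H displaced by substituents)
  + C2H5 → C:2 H:5
Element totals:
  C: 5
  H: 10
Molecular formula: C5H10.
gcd of subscripts = 5; dividing each by 5:
  C: 5/5 = 1
  H: 10/5 = 2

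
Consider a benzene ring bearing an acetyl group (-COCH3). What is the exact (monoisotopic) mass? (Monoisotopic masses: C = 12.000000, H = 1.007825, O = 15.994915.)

Atom tally by fragment:
  benzene ring core → C:6 H:6
  (− 1 ring H displaced by substituents)
  + COCH3 → C:2 H:3 O:1
Element totals:
  C: 8
  H: 8
  O: 1
Molecular formula: C8H8O.
  M = 8(12.0) + 8(1.007825) + 15.994915
    = 96.000000 + 8.062600 + 15.994915 = 120.057515

120.0575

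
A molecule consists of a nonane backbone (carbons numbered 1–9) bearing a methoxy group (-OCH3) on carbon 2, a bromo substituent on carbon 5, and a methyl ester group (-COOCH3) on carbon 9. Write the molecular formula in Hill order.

Atom tally by fragment:
  CH3 → C:1 H:3
  CH(OCH3) → C:2 H:4 O:1
  CH2 → C:1 H:2
  CH2 → C:1 H:2
  CH(Br) → C:1 H:1 Br:1
  CH2 → C:1 H:2
  CH2 → C:1 H:2
  CH2 → C:1 H:2
  CH2COOCH3 → C:3 H:5 O:2
Element totals:
  C: 12
  H: 23
  Br: 1
  O: 3

C12H23BrO3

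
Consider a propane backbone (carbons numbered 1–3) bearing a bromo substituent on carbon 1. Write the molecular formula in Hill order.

C3H7Br

Atom tally by fragment:
  BrCH2 → C:1 H:2 Br:1
  CH2 → C:1 H:2
  CH3 → C:1 H:3
Element totals:
  C: 3
  H: 7
  Br: 1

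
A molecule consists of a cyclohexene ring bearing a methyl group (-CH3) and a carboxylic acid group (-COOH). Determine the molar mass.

140.18 g/mol

Atom tally by fragment:
  cyclohexene ring core → C:6 H:10
  (− 2 ring H displaced by substituents)
  + CH3 → C:1 H:3
  + COOH → C:1 H:1 O:2
Element totals:
  C: 8
  H: 12
  O: 2
Molecular formula: C8H12O2.
  M = 8(12.011) + 12(1.008) + 2(15.999)
    = 96.088 + 12.096 + 31.998 = 140.182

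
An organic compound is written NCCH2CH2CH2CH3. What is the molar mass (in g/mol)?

83.13 g/mol

Atom tally by fragment:
  NCCH2 → C:2 H:2 N:1
  CH2 → C:1 H:2
  CH2 → C:1 H:2
  CH3 → C:1 H:3
Element totals:
  C: 5
  H: 9
  N: 1
Molecular formula: C5H9N.
  M = 5(12.011) + 9(1.008) + 14.007
    = 60.055 + 9.072 + 14.007 = 83.134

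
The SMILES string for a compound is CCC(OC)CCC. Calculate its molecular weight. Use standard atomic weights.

Atom tally by fragment:
  CH3 → C:1 H:3
  CH2 → C:1 H:2
  CH(OCH3) → C:2 H:4 O:1
  CH2 → C:1 H:2
  CH2 → C:1 H:2
  CH3 → C:1 H:3
Element totals:
  C: 7
  H: 16
  O: 1
Molecular formula: C7H16O.
  M = 7(12.011) + 16(1.008) + 15.999
    = 84.077 + 16.128 + 15.999 = 116.204

116.20 g/mol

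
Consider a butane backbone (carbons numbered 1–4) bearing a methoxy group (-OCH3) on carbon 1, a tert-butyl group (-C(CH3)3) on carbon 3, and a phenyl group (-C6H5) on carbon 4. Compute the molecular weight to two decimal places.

Atom tally by fragment:
  CH3OCH2 → C:2 H:5 O:1
  CH2 → C:1 H:2
  CH(C(CH3)3) → C:5 H:10
  CH2C6H5 → C:7 H:7
Element totals:
  C: 15
  H: 24
  O: 1
Molecular formula: C15H24O.
  M = 15(12.011) + 24(1.008) + 15.999
    = 180.165 + 24.192 + 15.999 = 220.356

220.36 g/mol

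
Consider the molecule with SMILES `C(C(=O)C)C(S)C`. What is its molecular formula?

Atom tally by fragment:
  CH3COCH2 → C:3 H:5 O:1
  CH(SH) → C:1 H:2 S:1
  CH3 → C:1 H:3
Element totals:
  C: 5
  H: 10
  O: 1
  S: 1

C5H10OS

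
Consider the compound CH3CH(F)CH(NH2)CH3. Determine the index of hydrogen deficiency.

Element totals:
  C: 4
  H: 10
  F: 1
  N: 1
Molecular formula: C4H10FN.
DoU = (2C + 2 + N − H − X) / 2 = (2·4 + 2 + 1 − 10 − 1) / 2 = 0.

0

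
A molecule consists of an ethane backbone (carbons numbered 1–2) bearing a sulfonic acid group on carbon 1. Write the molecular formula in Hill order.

Atom tally by fragment:
  HO3SCH2 → C:1 H:3 S:1 O:3
  CH3 → C:1 H:3
Element totals:
  C: 2
  H: 6
  O: 3
  S: 1

C2H6O3S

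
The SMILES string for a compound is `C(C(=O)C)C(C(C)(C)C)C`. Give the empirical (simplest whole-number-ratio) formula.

Atom tally by fragment:
  CH3COCH2 → C:3 H:5 O:1
  CH(C(CH3)3) → C:5 H:10
  CH3 → C:1 H:3
Element totals:
  C: 9
  H: 18
  O: 1
Molecular formula: C9H18O.
gcd of subscripts (9, 18, 1) = 1, so the empirical formula equals the molecular formula.

C9H18O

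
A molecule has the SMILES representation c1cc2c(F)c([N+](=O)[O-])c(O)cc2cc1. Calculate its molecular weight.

207.16 g/mol

Atom tally by fragment:
  naphthalene ring system core → C:10 H:8
  (− 3 ring H displaced by substituents)
  + F → F:1
  + NO2 → N:1 O:2
  + OH → O:1 H:1
Element totals:
  C: 10
  H: 6
  F: 1
  N: 1
  O: 3
Molecular formula: C10H6FNO3.
  M = 10(12.011) + 6(1.008) + 18.998 + 14.007 + 3(15.999)
    = 120.110 + 6.048 + 18.998 + 14.007 + 47.997 = 207.160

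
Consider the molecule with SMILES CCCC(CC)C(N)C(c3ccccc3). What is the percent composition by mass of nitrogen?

Atom tally by fragment:
  CH3 → C:1 H:3
  CH2 → C:1 H:2
  CH2 → C:1 H:2
  CH(C2H5) → C:3 H:6
  CH(NH2) → C:1 H:3 N:1
  CH2C6H5 → C:7 H:7
Element totals:
  C: 14
  H: 23
  N: 1
Molecular formula: C14H23N.
Molar mass = 205.345 g/mol.
Mass from N: 1 × 14.007 = 14.007 g/mol.
%N = 14.007 / 205.345 × 100 = 6.82%.

6.82%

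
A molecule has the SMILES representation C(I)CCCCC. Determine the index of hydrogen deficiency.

0

Atom tally by fragment:
  ICH2 → C:1 H:2 I:1
  CH2 → C:1 H:2
  CH2 → C:1 H:2
  CH2 → C:1 H:2
  CH2 → C:1 H:2
  CH3 → C:1 H:3
Element totals:
  C: 6
  H: 13
  I: 1
Molecular formula: C6H13I.
DoU = (2C + 2 + N − H − X) / 2 = (2·6 + 2 + 0 − 13 − 1) / 2 = 0.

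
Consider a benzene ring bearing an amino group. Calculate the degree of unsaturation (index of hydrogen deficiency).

Atom tally by fragment:
  benzene ring core → C:6 H:6
  (− 1 ring H displaced by substituents)
  + NH2 → N:1 H:2
Element totals:
  C: 6
  H: 7
  N: 1
Molecular formula: C6H7N.
DoU = (2C + 2 + N − H − X) / 2 = (2·6 + 2 + 1 − 7 − 0) / 2 = 4.

4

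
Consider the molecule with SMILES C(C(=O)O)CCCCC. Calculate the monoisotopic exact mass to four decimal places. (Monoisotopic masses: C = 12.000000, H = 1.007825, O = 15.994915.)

130.0994

Atom tally by fragment:
  HOOCCH2 → C:2 H:3 O:2
  CH2 → C:1 H:2
  CH2 → C:1 H:2
  CH2 → C:1 H:2
  CH2 → C:1 H:2
  CH3 → C:1 H:3
Element totals:
  C: 7
  H: 14
  O: 2
Molecular formula: C7H14O2.
  M = 7(12.0) + 14(1.007825) + 2(15.994915)
    = 84.000000 + 14.109550 + 31.989830 = 130.099380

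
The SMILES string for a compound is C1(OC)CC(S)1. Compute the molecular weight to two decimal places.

104.17 g/mol

Atom tally by fragment:
  cyclopropane ring core → C:3 H:6
  (− 2 ring H displaced by substituents)
  + OCH3 → C:1 H:3 O:1
  + SH → S:1 H:1
Element totals:
  C: 4
  H: 8
  O: 1
  S: 1
Molecular formula: C4H8OS.
  M = 4(12.011) + 8(1.008) + 15.999 + 32.06
    = 48.044 + 8.064 + 15.999 + 32.060 = 104.167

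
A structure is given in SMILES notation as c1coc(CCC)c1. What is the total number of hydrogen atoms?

Atom tally by fragment:
  furan ring core → C:4 H:4 O:1
  (− 1 ring H displaced by substituents)
  + CH2CH2CH3 → C:3 H:7
Element totals:
  C: 7
  H: 10
  O: 1

10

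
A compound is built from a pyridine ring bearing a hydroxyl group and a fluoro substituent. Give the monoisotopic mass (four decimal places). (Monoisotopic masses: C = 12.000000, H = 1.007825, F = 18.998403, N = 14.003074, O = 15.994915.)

113.0277

Atom tally by fragment:
  pyridine ring core → C:5 H:5 N:1
  (− 2 ring H displaced by substituents)
  + OH → O:1 H:1
  + F → F:1
Element totals:
  C: 5
  H: 4
  F: 1
  N: 1
  O: 1
Molecular formula: C5H4FNO.
  M = 5(12.0) + 4(1.007825) + 18.998403 + 14.003074 + 15.994915
    = 60.000000 + 4.031300 + 18.998403 + 14.003074 + 15.994915 = 113.027692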